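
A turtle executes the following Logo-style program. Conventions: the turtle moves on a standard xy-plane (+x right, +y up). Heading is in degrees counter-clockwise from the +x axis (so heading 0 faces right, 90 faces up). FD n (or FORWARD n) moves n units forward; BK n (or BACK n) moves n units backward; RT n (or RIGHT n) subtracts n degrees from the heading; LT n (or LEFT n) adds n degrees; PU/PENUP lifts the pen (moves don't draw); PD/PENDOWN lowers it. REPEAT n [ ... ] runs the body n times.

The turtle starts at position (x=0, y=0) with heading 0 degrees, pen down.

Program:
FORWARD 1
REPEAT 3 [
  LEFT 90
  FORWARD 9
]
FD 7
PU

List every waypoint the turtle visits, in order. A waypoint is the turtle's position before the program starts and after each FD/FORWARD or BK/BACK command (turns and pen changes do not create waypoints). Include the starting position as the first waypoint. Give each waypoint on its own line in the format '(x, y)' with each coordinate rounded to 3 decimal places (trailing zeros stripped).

Answer: (0, 0)
(1, 0)
(1, 9)
(-8, 9)
(-8, 0)
(-8, -7)

Derivation:
Executing turtle program step by step:
Start: pos=(0,0), heading=0, pen down
FD 1: (0,0) -> (1,0) [heading=0, draw]
REPEAT 3 [
  -- iteration 1/3 --
  LT 90: heading 0 -> 90
  FD 9: (1,0) -> (1,9) [heading=90, draw]
  -- iteration 2/3 --
  LT 90: heading 90 -> 180
  FD 9: (1,9) -> (-8,9) [heading=180, draw]
  -- iteration 3/3 --
  LT 90: heading 180 -> 270
  FD 9: (-8,9) -> (-8,0) [heading=270, draw]
]
FD 7: (-8,0) -> (-8,-7) [heading=270, draw]
PU: pen up
Final: pos=(-8,-7), heading=270, 5 segment(s) drawn
Waypoints (6 total):
(0, 0)
(1, 0)
(1, 9)
(-8, 9)
(-8, 0)
(-8, -7)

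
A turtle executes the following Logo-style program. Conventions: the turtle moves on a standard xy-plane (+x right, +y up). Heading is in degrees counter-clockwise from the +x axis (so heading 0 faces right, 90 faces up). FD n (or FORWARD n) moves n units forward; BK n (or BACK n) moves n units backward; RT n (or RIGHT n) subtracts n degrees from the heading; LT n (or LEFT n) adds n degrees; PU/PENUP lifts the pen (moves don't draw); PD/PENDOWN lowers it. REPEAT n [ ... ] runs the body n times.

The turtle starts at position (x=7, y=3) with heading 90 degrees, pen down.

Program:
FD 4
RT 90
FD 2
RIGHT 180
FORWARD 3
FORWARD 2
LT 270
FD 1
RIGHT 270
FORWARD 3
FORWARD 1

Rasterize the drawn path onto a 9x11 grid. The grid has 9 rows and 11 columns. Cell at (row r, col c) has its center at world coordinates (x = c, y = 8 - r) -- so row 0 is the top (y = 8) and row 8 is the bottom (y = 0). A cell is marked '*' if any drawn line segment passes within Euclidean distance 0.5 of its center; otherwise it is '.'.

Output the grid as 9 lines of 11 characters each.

Segment 0: (7,3) -> (7,7)
Segment 1: (7,7) -> (9,7)
Segment 2: (9,7) -> (6,7)
Segment 3: (6,7) -> (4,7)
Segment 4: (4,7) -> (4,8)
Segment 5: (4,8) -> (1,8)
Segment 6: (1,8) -> (0,8)

Answer: *****......
....******.
.......*...
.......*...
.......*...
.......*...
...........
...........
...........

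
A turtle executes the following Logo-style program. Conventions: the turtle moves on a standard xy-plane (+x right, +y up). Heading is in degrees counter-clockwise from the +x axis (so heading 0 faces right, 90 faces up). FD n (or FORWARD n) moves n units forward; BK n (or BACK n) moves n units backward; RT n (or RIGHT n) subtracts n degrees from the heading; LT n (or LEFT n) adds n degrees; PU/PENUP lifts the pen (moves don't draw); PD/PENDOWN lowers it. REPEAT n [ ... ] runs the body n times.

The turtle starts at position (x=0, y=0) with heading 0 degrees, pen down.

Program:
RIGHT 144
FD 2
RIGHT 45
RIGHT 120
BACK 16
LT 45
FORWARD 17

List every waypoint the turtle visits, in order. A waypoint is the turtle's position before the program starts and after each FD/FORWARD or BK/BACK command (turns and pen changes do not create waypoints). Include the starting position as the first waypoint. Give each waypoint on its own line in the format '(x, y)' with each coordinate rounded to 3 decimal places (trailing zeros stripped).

Executing turtle program step by step:
Start: pos=(0,0), heading=0, pen down
RT 144: heading 0 -> 216
FD 2: (0,0) -> (-1.618,-1.176) [heading=216, draw]
RT 45: heading 216 -> 171
RT 120: heading 171 -> 51
BK 16: (-1.618,-1.176) -> (-11.687,-13.61) [heading=51, draw]
LT 45: heading 51 -> 96
FD 17: (-11.687,-13.61) -> (-13.464,3.297) [heading=96, draw]
Final: pos=(-13.464,3.297), heading=96, 3 segment(s) drawn
Waypoints (4 total):
(0, 0)
(-1.618, -1.176)
(-11.687, -13.61)
(-13.464, 3.297)

Answer: (0, 0)
(-1.618, -1.176)
(-11.687, -13.61)
(-13.464, 3.297)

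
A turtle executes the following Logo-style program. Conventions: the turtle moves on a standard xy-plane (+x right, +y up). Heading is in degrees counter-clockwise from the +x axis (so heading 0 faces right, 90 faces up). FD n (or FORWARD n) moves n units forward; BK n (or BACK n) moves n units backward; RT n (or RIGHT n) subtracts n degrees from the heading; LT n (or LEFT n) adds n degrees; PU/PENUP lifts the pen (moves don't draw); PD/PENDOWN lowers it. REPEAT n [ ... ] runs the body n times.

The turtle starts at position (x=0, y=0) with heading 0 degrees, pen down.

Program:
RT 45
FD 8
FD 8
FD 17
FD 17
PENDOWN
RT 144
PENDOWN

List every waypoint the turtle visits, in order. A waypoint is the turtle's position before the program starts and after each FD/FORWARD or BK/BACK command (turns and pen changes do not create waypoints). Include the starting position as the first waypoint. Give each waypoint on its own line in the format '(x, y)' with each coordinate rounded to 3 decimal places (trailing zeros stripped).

Executing turtle program step by step:
Start: pos=(0,0), heading=0, pen down
RT 45: heading 0 -> 315
FD 8: (0,0) -> (5.657,-5.657) [heading=315, draw]
FD 8: (5.657,-5.657) -> (11.314,-11.314) [heading=315, draw]
FD 17: (11.314,-11.314) -> (23.335,-23.335) [heading=315, draw]
FD 17: (23.335,-23.335) -> (35.355,-35.355) [heading=315, draw]
PD: pen down
RT 144: heading 315 -> 171
PD: pen down
Final: pos=(35.355,-35.355), heading=171, 4 segment(s) drawn
Waypoints (5 total):
(0, 0)
(5.657, -5.657)
(11.314, -11.314)
(23.335, -23.335)
(35.355, -35.355)

Answer: (0, 0)
(5.657, -5.657)
(11.314, -11.314)
(23.335, -23.335)
(35.355, -35.355)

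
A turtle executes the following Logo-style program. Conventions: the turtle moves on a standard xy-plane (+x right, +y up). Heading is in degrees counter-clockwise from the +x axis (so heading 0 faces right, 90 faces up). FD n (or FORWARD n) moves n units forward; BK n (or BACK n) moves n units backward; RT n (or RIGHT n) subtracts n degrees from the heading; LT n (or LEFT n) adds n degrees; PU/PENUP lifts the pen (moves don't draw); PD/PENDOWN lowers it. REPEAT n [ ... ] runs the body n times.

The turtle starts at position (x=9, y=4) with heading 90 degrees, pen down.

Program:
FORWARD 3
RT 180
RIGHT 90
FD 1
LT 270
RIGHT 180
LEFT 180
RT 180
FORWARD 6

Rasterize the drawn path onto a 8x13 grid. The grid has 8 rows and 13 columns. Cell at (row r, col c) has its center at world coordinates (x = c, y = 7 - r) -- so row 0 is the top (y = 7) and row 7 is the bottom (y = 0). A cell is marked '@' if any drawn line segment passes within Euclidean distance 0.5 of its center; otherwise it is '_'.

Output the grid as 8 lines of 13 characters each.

Segment 0: (9,4) -> (9,7)
Segment 1: (9,7) -> (8,7)
Segment 2: (8,7) -> (8,1)

Answer: ________@@___
________@@___
________@@___
________@@___
________@____
________@____
________@____
_____________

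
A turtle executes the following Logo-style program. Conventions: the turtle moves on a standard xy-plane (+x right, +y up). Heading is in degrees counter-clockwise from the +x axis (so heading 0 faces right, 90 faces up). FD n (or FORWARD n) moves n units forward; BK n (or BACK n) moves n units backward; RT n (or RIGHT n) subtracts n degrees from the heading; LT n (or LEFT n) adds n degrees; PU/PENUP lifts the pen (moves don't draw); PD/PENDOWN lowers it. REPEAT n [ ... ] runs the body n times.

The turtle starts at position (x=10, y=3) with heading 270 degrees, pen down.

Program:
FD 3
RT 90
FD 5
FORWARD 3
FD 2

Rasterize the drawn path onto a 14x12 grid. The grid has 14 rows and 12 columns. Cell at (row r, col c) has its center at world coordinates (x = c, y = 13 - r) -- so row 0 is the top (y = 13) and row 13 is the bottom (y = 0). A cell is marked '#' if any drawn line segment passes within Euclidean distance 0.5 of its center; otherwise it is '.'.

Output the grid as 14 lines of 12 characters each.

Answer: ............
............
............
............
............
............
............
............
............
............
..........#.
..........#.
..........#.
###########.

Derivation:
Segment 0: (10,3) -> (10,0)
Segment 1: (10,0) -> (5,0)
Segment 2: (5,0) -> (2,0)
Segment 3: (2,0) -> (0,0)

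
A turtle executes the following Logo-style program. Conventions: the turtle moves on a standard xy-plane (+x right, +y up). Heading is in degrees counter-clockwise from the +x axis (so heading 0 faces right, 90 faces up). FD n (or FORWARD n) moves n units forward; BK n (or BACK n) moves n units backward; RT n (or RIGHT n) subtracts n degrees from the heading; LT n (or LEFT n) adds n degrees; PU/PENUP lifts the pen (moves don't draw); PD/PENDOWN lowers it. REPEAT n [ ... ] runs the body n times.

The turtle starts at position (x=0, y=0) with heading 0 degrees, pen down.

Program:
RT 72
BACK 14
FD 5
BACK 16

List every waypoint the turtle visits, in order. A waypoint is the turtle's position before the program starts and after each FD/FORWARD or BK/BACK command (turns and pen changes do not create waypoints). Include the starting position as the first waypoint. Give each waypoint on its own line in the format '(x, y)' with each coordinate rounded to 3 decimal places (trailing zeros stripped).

Executing turtle program step by step:
Start: pos=(0,0), heading=0, pen down
RT 72: heading 0 -> 288
BK 14: (0,0) -> (-4.326,13.315) [heading=288, draw]
FD 5: (-4.326,13.315) -> (-2.781,8.56) [heading=288, draw]
BK 16: (-2.781,8.56) -> (-7.725,23.776) [heading=288, draw]
Final: pos=(-7.725,23.776), heading=288, 3 segment(s) drawn
Waypoints (4 total):
(0, 0)
(-4.326, 13.315)
(-2.781, 8.56)
(-7.725, 23.776)

Answer: (0, 0)
(-4.326, 13.315)
(-2.781, 8.56)
(-7.725, 23.776)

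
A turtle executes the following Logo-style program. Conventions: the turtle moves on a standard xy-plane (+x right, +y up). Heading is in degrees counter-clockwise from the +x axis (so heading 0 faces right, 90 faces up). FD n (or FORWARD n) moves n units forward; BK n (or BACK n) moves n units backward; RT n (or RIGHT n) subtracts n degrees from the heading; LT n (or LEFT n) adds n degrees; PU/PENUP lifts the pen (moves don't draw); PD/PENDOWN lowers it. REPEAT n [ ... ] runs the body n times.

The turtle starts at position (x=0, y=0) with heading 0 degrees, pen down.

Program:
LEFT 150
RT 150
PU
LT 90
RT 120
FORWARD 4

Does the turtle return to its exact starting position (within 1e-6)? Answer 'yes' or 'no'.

Answer: no

Derivation:
Executing turtle program step by step:
Start: pos=(0,0), heading=0, pen down
LT 150: heading 0 -> 150
RT 150: heading 150 -> 0
PU: pen up
LT 90: heading 0 -> 90
RT 120: heading 90 -> 330
FD 4: (0,0) -> (3.464,-2) [heading=330, move]
Final: pos=(3.464,-2), heading=330, 0 segment(s) drawn

Start position: (0, 0)
Final position: (3.464, -2)
Distance = 4; >= 1e-6 -> NOT closed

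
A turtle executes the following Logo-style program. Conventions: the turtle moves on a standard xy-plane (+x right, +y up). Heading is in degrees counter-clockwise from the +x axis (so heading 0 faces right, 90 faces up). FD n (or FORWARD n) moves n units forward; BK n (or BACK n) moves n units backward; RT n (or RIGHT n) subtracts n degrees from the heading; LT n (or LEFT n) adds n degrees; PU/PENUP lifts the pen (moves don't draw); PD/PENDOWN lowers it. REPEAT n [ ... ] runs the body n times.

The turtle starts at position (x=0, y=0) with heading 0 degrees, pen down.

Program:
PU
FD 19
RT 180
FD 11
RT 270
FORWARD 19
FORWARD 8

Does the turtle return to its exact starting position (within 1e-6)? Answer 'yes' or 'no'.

Executing turtle program step by step:
Start: pos=(0,0), heading=0, pen down
PU: pen up
FD 19: (0,0) -> (19,0) [heading=0, move]
RT 180: heading 0 -> 180
FD 11: (19,0) -> (8,0) [heading=180, move]
RT 270: heading 180 -> 270
FD 19: (8,0) -> (8,-19) [heading=270, move]
FD 8: (8,-19) -> (8,-27) [heading=270, move]
Final: pos=(8,-27), heading=270, 0 segment(s) drawn

Start position: (0, 0)
Final position: (8, -27)
Distance = 28.16; >= 1e-6 -> NOT closed

Answer: no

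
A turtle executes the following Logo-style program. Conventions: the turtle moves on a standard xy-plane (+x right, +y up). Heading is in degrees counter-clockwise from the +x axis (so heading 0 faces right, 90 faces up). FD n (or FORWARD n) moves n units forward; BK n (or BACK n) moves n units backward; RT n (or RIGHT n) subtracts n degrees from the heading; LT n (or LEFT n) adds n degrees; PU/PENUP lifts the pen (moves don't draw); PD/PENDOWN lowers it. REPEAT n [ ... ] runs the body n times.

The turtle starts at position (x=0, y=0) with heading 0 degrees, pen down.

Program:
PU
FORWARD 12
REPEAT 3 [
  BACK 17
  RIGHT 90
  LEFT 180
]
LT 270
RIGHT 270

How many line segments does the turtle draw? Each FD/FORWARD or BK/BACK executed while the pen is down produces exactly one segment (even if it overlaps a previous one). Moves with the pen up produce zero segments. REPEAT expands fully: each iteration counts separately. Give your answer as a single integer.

Answer: 0

Derivation:
Executing turtle program step by step:
Start: pos=(0,0), heading=0, pen down
PU: pen up
FD 12: (0,0) -> (12,0) [heading=0, move]
REPEAT 3 [
  -- iteration 1/3 --
  BK 17: (12,0) -> (-5,0) [heading=0, move]
  RT 90: heading 0 -> 270
  LT 180: heading 270 -> 90
  -- iteration 2/3 --
  BK 17: (-5,0) -> (-5,-17) [heading=90, move]
  RT 90: heading 90 -> 0
  LT 180: heading 0 -> 180
  -- iteration 3/3 --
  BK 17: (-5,-17) -> (12,-17) [heading=180, move]
  RT 90: heading 180 -> 90
  LT 180: heading 90 -> 270
]
LT 270: heading 270 -> 180
RT 270: heading 180 -> 270
Final: pos=(12,-17), heading=270, 0 segment(s) drawn
Segments drawn: 0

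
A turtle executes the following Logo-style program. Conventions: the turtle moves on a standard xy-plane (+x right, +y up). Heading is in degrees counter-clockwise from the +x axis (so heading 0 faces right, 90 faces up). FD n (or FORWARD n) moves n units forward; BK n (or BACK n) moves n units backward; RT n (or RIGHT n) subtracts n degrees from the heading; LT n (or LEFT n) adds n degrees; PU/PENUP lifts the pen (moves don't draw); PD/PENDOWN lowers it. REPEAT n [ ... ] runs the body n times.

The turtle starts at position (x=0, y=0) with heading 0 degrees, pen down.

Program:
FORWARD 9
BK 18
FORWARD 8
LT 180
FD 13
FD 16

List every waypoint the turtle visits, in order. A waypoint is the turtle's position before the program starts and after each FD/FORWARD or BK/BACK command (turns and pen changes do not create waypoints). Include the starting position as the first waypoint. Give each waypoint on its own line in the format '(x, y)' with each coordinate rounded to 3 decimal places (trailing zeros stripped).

Executing turtle program step by step:
Start: pos=(0,0), heading=0, pen down
FD 9: (0,0) -> (9,0) [heading=0, draw]
BK 18: (9,0) -> (-9,0) [heading=0, draw]
FD 8: (-9,0) -> (-1,0) [heading=0, draw]
LT 180: heading 0 -> 180
FD 13: (-1,0) -> (-14,0) [heading=180, draw]
FD 16: (-14,0) -> (-30,0) [heading=180, draw]
Final: pos=(-30,0), heading=180, 5 segment(s) drawn
Waypoints (6 total):
(0, 0)
(9, 0)
(-9, 0)
(-1, 0)
(-14, 0)
(-30, 0)

Answer: (0, 0)
(9, 0)
(-9, 0)
(-1, 0)
(-14, 0)
(-30, 0)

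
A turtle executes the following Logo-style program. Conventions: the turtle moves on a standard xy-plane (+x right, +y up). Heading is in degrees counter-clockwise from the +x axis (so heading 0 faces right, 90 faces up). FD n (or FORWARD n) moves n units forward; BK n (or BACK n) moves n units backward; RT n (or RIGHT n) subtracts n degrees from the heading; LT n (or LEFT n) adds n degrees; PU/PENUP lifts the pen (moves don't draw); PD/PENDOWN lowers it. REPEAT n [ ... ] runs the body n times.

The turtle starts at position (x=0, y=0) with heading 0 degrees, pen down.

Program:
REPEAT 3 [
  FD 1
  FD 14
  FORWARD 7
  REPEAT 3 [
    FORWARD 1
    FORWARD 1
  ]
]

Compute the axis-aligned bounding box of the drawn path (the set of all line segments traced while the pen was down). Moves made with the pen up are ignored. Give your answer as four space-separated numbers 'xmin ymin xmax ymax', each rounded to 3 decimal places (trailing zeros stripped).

Answer: 0 0 84 0

Derivation:
Executing turtle program step by step:
Start: pos=(0,0), heading=0, pen down
REPEAT 3 [
  -- iteration 1/3 --
  FD 1: (0,0) -> (1,0) [heading=0, draw]
  FD 14: (1,0) -> (15,0) [heading=0, draw]
  FD 7: (15,0) -> (22,0) [heading=0, draw]
  REPEAT 3 [
    -- iteration 1/3 --
    FD 1: (22,0) -> (23,0) [heading=0, draw]
    FD 1: (23,0) -> (24,0) [heading=0, draw]
    -- iteration 2/3 --
    FD 1: (24,0) -> (25,0) [heading=0, draw]
    FD 1: (25,0) -> (26,0) [heading=0, draw]
    -- iteration 3/3 --
    FD 1: (26,0) -> (27,0) [heading=0, draw]
    FD 1: (27,0) -> (28,0) [heading=0, draw]
  ]
  -- iteration 2/3 --
  FD 1: (28,0) -> (29,0) [heading=0, draw]
  FD 14: (29,0) -> (43,0) [heading=0, draw]
  FD 7: (43,0) -> (50,0) [heading=0, draw]
  REPEAT 3 [
    -- iteration 1/3 --
    FD 1: (50,0) -> (51,0) [heading=0, draw]
    FD 1: (51,0) -> (52,0) [heading=0, draw]
    -- iteration 2/3 --
    FD 1: (52,0) -> (53,0) [heading=0, draw]
    FD 1: (53,0) -> (54,0) [heading=0, draw]
    -- iteration 3/3 --
    FD 1: (54,0) -> (55,0) [heading=0, draw]
    FD 1: (55,0) -> (56,0) [heading=0, draw]
  ]
  -- iteration 3/3 --
  FD 1: (56,0) -> (57,0) [heading=0, draw]
  FD 14: (57,0) -> (71,0) [heading=0, draw]
  FD 7: (71,0) -> (78,0) [heading=0, draw]
  REPEAT 3 [
    -- iteration 1/3 --
    FD 1: (78,0) -> (79,0) [heading=0, draw]
    FD 1: (79,0) -> (80,0) [heading=0, draw]
    -- iteration 2/3 --
    FD 1: (80,0) -> (81,0) [heading=0, draw]
    FD 1: (81,0) -> (82,0) [heading=0, draw]
    -- iteration 3/3 --
    FD 1: (82,0) -> (83,0) [heading=0, draw]
    FD 1: (83,0) -> (84,0) [heading=0, draw]
  ]
]
Final: pos=(84,0), heading=0, 27 segment(s) drawn

Segment endpoints: x in {0, 1, 15, 22, 23, 24, 25, 26, 27, 28, 29, 43, 50, 51, 52, 53, 54, 55, 56, 57, 71, 78, 79, 80, 81, 82, 83, 84}, y in {0}
xmin=0, ymin=0, xmax=84, ymax=0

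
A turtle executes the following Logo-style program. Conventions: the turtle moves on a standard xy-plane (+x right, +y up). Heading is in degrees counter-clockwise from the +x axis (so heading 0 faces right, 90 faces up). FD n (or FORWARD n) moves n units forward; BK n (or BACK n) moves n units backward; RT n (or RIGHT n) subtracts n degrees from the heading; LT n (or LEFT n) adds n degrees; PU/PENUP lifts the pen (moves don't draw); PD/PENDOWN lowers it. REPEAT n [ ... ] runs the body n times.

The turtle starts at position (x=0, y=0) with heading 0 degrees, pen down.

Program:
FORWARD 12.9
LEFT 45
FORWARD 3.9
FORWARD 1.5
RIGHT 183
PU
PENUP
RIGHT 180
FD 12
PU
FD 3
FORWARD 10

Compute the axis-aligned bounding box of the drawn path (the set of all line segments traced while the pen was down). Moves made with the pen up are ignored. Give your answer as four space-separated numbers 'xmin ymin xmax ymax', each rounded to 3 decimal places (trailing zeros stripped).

Answer: 0 0 16.718 3.818

Derivation:
Executing turtle program step by step:
Start: pos=(0,0), heading=0, pen down
FD 12.9: (0,0) -> (12.9,0) [heading=0, draw]
LT 45: heading 0 -> 45
FD 3.9: (12.9,0) -> (15.658,2.758) [heading=45, draw]
FD 1.5: (15.658,2.758) -> (16.718,3.818) [heading=45, draw]
RT 183: heading 45 -> 222
PU: pen up
PU: pen up
RT 180: heading 222 -> 42
FD 12: (16.718,3.818) -> (25.636,11.848) [heading=42, move]
PU: pen up
FD 3: (25.636,11.848) -> (27.866,13.855) [heading=42, move]
FD 10: (27.866,13.855) -> (35.297,20.547) [heading=42, move]
Final: pos=(35.297,20.547), heading=42, 3 segment(s) drawn

Segment endpoints: x in {0, 12.9, 15.658, 16.718}, y in {0, 2.758, 3.818}
xmin=0, ymin=0, xmax=16.718, ymax=3.818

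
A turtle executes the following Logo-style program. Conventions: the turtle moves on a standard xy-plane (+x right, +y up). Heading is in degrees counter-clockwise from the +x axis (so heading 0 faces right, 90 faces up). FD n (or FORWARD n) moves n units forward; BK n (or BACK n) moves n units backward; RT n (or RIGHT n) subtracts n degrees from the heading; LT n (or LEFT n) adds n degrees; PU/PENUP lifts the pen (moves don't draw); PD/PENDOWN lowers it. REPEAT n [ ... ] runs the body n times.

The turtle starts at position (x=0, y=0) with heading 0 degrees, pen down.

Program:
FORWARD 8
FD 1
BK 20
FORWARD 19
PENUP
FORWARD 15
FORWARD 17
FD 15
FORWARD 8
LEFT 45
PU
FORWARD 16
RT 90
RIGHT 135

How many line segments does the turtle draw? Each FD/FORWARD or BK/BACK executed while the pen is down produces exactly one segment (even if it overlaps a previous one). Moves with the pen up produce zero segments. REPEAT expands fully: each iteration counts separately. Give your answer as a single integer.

Executing turtle program step by step:
Start: pos=(0,0), heading=0, pen down
FD 8: (0,0) -> (8,0) [heading=0, draw]
FD 1: (8,0) -> (9,0) [heading=0, draw]
BK 20: (9,0) -> (-11,0) [heading=0, draw]
FD 19: (-11,0) -> (8,0) [heading=0, draw]
PU: pen up
FD 15: (8,0) -> (23,0) [heading=0, move]
FD 17: (23,0) -> (40,0) [heading=0, move]
FD 15: (40,0) -> (55,0) [heading=0, move]
FD 8: (55,0) -> (63,0) [heading=0, move]
LT 45: heading 0 -> 45
PU: pen up
FD 16: (63,0) -> (74.314,11.314) [heading=45, move]
RT 90: heading 45 -> 315
RT 135: heading 315 -> 180
Final: pos=(74.314,11.314), heading=180, 4 segment(s) drawn
Segments drawn: 4

Answer: 4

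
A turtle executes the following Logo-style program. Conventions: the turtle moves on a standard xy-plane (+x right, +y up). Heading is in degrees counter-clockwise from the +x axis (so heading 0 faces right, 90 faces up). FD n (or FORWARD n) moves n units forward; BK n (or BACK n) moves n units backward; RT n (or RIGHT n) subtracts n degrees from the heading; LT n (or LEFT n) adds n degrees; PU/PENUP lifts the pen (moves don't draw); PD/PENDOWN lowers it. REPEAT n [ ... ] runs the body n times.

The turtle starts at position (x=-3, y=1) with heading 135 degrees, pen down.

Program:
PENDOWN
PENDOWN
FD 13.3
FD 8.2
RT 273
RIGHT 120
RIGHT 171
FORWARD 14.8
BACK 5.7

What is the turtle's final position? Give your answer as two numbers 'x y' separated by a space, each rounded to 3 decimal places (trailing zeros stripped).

Executing turtle program step by step:
Start: pos=(-3,1), heading=135, pen down
PD: pen down
PD: pen down
FD 13.3: (-3,1) -> (-12.405,10.405) [heading=135, draw]
FD 8.2: (-12.405,10.405) -> (-18.203,16.203) [heading=135, draw]
RT 273: heading 135 -> 222
RT 120: heading 222 -> 102
RT 171: heading 102 -> 291
FD 14.8: (-18.203,16.203) -> (-12.899,2.386) [heading=291, draw]
BK 5.7: (-12.899,2.386) -> (-14.942,7.707) [heading=291, draw]
Final: pos=(-14.942,7.707), heading=291, 4 segment(s) drawn

Answer: -14.942 7.707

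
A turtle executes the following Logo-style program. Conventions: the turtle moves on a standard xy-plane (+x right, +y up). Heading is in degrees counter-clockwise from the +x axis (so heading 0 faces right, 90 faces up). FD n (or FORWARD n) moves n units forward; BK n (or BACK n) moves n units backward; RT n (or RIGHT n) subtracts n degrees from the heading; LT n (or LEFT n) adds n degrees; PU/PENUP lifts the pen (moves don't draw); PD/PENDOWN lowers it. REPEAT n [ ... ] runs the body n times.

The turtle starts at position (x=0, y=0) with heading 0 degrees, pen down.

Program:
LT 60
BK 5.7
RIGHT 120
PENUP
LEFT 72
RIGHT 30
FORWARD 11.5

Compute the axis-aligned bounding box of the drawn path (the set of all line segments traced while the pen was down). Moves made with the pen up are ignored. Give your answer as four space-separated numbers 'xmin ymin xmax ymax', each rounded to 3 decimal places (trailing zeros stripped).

Executing turtle program step by step:
Start: pos=(0,0), heading=0, pen down
LT 60: heading 0 -> 60
BK 5.7: (0,0) -> (-2.85,-4.936) [heading=60, draw]
RT 120: heading 60 -> 300
PU: pen up
LT 72: heading 300 -> 12
RT 30: heading 12 -> 342
FD 11.5: (-2.85,-4.936) -> (8.087,-8.49) [heading=342, move]
Final: pos=(8.087,-8.49), heading=342, 1 segment(s) drawn

Segment endpoints: x in {-2.85, 0}, y in {-4.936, 0}
xmin=-2.85, ymin=-4.936, xmax=0, ymax=0

Answer: -2.85 -4.936 0 0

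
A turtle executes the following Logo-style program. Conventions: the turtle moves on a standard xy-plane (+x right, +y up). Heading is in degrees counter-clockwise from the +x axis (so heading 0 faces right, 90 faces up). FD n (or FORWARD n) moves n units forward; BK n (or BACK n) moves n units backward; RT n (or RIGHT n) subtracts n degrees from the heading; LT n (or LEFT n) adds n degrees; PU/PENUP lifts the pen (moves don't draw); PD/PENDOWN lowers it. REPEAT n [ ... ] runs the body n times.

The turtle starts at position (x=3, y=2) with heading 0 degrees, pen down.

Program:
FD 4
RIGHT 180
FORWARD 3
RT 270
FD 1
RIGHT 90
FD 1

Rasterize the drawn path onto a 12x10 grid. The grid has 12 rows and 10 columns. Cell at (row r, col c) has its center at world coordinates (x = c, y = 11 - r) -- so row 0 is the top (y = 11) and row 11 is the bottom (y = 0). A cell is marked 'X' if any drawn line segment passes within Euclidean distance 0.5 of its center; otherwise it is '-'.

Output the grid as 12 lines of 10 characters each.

Answer: ----------
----------
----------
----------
----------
----------
----------
----------
----------
---XXXXX--
---XX-----
----------

Derivation:
Segment 0: (3,2) -> (7,2)
Segment 1: (7,2) -> (4,2)
Segment 2: (4,2) -> (4,1)
Segment 3: (4,1) -> (3,1)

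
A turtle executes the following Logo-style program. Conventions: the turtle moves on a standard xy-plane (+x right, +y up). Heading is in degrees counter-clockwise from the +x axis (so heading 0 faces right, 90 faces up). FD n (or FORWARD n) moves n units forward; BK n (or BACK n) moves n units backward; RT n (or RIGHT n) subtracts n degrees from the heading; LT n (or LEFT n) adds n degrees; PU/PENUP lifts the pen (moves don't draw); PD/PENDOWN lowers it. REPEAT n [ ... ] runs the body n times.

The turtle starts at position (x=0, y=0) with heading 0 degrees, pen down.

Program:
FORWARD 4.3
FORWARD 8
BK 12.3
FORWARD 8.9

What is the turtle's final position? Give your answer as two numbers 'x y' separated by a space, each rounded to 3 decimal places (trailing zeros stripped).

Executing turtle program step by step:
Start: pos=(0,0), heading=0, pen down
FD 4.3: (0,0) -> (4.3,0) [heading=0, draw]
FD 8: (4.3,0) -> (12.3,0) [heading=0, draw]
BK 12.3: (12.3,0) -> (0,0) [heading=0, draw]
FD 8.9: (0,0) -> (8.9,0) [heading=0, draw]
Final: pos=(8.9,0), heading=0, 4 segment(s) drawn

Answer: 8.9 0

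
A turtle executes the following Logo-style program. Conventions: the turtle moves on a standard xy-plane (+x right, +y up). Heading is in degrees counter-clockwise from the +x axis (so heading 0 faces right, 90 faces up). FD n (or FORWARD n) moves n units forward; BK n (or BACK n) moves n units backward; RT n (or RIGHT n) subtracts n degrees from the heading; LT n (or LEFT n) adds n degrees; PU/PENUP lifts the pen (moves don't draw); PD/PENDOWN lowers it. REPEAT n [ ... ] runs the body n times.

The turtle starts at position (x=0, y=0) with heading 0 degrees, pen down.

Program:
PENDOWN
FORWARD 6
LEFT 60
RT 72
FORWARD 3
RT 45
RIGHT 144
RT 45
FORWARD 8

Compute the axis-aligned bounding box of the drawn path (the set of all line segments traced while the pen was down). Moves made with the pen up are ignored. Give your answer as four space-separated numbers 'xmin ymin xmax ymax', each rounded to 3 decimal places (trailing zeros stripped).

Executing turtle program step by step:
Start: pos=(0,0), heading=0, pen down
PD: pen down
FD 6: (0,0) -> (6,0) [heading=0, draw]
LT 60: heading 0 -> 60
RT 72: heading 60 -> 348
FD 3: (6,0) -> (8.934,-0.624) [heading=348, draw]
RT 45: heading 348 -> 303
RT 144: heading 303 -> 159
RT 45: heading 159 -> 114
FD 8: (8.934,-0.624) -> (5.681,6.685) [heading=114, draw]
Final: pos=(5.681,6.685), heading=114, 3 segment(s) drawn

Segment endpoints: x in {0, 5.681, 6, 8.934}, y in {-0.624, 0, 6.685}
xmin=0, ymin=-0.624, xmax=8.934, ymax=6.685

Answer: 0 -0.624 8.934 6.685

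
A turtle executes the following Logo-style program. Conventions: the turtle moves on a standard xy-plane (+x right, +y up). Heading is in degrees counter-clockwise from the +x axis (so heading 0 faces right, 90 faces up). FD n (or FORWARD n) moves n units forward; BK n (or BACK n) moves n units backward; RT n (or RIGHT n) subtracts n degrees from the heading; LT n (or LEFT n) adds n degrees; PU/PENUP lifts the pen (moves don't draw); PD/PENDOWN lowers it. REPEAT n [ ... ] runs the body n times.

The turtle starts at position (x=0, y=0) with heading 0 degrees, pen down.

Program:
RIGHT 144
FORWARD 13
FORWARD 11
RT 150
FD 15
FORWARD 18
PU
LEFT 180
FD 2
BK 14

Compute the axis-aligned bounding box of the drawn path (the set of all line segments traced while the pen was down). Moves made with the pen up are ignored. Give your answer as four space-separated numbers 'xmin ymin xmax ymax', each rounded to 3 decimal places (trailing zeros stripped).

Answer: -19.416 -14.107 0 16.04

Derivation:
Executing turtle program step by step:
Start: pos=(0,0), heading=0, pen down
RT 144: heading 0 -> 216
FD 13: (0,0) -> (-10.517,-7.641) [heading=216, draw]
FD 11: (-10.517,-7.641) -> (-19.416,-14.107) [heading=216, draw]
RT 150: heading 216 -> 66
FD 15: (-19.416,-14.107) -> (-13.315,-0.404) [heading=66, draw]
FD 18: (-13.315,-0.404) -> (-5.994,16.04) [heading=66, draw]
PU: pen up
LT 180: heading 66 -> 246
FD 2: (-5.994,16.04) -> (-6.808,14.213) [heading=246, move]
BK 14: (-6.808,14.213) -> (-1.113,27.003) [heading=246, move]
Final: pos=(-1.113,27.003), heading=246, 4 segment(s) drawn

Segment endpoints: x in {-19.416, -13.315, -10.517, -5.994, 0}, y in {-14.107, -7.641, -0.404, 0, 16.04}
xmin=-19.416, ymin=-14.107, xmax=0, ymax=16.04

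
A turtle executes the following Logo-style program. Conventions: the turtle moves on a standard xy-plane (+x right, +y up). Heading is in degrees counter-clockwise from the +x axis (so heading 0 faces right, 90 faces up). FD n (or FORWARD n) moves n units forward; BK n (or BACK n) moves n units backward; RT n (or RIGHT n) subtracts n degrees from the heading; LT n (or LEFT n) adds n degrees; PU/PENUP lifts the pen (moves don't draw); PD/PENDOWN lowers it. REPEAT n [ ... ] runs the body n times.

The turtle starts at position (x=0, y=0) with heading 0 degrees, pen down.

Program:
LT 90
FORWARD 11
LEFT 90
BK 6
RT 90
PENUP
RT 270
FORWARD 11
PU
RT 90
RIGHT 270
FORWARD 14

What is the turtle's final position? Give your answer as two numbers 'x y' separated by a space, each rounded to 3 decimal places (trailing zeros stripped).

Answer: -19 11

Derivation:
Executing turtle program step by step:
Start: pos=(0,0), heading=0, pen down
LT 90: heading 0 -> 90
FD 11: (0,0) -> (0,11) [heading=90, draw]
LT 90: heading 90 -> 180
BK 6: (0,11) -> (6,11) [heading=180, draw]
RT 90: heading 180 -> 90
PU: pen up
RT 270: heading 90 -> 180
FD 11: (6,11) -> (-5,11) [heading=180, move]
PU: pen up
RT 90: heading 180 -> 90
RT 270: heading 90 -> 180
FD 14: (-5,11) -> (-19,11) [heading=180, move]
Final: pos=(-19,11), heading=180, 2 segment(s) drawn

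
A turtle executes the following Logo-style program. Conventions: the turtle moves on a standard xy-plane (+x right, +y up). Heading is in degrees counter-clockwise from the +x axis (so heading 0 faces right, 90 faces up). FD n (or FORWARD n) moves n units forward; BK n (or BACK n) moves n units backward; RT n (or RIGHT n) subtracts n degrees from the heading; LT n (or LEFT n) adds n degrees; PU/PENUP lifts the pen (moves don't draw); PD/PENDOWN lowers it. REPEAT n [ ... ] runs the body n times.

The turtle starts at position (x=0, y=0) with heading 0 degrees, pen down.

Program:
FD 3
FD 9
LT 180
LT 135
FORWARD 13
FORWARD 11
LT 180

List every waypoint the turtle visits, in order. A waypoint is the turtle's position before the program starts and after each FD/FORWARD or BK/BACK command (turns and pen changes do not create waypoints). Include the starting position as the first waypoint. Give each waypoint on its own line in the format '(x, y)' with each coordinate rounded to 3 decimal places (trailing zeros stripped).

Executing turtle program step by step:
Start: pos=(0,0), heading=0, pen down
FD 3: (0,0) -> (3,0) [heading=0, draw]
FD 9: (3,0) -> (12,0) [heading=0, draw]
LT 180: heading 0 -> 180
LT 135: heading 180 -> 315
FD 13: (12,0) -> (21.192,-9.192) [heading=315, draw]
FD 11: (21.192,-9.192) -> (28.971,-16.971) [heading=315, draw]
LT 180: heading 315 -> 135
Final: pos=(28.971,-16.971), heading=135, 4 segment(s) drawn
Waypoints (5 total):
(0, 0)
(3, 0)
(12, 0)
(21.192, -9.192)
(28.971, -16.971)

Answer: (0, 0)
(3, 0)
(12, 0)
(21.192, -9.192)
(28.971, -16.971)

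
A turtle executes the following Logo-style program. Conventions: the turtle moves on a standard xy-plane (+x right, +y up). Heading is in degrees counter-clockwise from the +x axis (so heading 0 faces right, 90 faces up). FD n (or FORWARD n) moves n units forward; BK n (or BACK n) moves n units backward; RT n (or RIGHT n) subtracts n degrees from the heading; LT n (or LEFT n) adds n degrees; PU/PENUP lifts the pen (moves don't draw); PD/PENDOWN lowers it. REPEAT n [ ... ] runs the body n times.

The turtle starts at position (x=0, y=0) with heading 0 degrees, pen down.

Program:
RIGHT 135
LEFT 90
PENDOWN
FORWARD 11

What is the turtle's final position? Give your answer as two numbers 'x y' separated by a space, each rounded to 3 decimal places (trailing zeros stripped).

Executing turtle program step by step:
Start: pos=(0,0), heading=0, pen down
RT 135: heading 0 -> 225
LT 90: heading 225 -> 315
PD: pen down
FD 11: (0,0) -> (7.778,-7.778) [heading=315, draw]
Final: pos=(7.778,-7.778), heading=315, 1 segment(s) drawn

Answer: 7.778 -7.778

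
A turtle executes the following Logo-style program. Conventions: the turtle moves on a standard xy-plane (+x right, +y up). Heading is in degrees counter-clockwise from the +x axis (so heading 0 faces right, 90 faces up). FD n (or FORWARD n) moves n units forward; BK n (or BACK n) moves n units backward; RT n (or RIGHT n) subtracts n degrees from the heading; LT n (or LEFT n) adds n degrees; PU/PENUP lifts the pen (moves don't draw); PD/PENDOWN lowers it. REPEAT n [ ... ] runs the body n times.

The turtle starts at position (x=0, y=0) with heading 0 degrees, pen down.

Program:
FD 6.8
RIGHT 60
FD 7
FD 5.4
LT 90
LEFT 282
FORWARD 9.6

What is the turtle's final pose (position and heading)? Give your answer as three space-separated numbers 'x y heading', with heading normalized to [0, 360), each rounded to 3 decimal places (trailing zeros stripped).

Answer: 19.424 -17.873 312

Derivation:
Executing turtle program step by step:
Start: pos=(0,0), heading=0, pen down
FD 6.8: (0,0) -> (6.8,0) [heading=0, draw]
RT 60: heading 0 -> 300
FD 7: (6.8,0) -> (10.3,-6.062) [heading=300, draw]
FD 5.4: (10.3,-6.062) -> (13,-10.739) [heading=300, draw]
LT 90: heading 300 -> 30
LT 282: heading 30 -> 312
FD 9.6: (13,-10.739) -> (19.424,-17.873) [heading=312, draw]
Final: pos=(19.424,-17.873), heading=312, 4 segment(s) drawn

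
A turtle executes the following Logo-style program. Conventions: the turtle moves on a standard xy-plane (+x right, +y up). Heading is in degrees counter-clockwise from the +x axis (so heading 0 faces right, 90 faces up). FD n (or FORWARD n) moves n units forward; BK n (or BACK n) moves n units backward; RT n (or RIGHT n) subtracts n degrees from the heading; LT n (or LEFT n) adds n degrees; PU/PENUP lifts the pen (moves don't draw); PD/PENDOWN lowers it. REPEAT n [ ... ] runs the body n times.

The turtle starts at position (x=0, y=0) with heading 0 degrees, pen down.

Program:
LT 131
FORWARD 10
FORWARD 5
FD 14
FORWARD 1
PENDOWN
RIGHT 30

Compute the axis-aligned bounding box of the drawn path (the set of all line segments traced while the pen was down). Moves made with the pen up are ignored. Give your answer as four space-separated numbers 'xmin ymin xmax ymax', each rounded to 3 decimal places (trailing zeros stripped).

Answer: -19.682 0 0 22.641

Derivation:
Executing turtle program step by step:
Start: pos=(0,0), heading=0, pen down
LT 131: heading 0 -> 131
FD 10: (0,0) -> (-6.561,7.547) [heading=131, draw]
FD 5: (-6.561,7.547) -> (-9.841,11.321) [heading=131, draw]
FD 14: (-9.841,11.321) -> (-19.026,21.887) [heading=131, draw]
FD 1: (-19.026,21.887) -> (-19.682,22.641) [heading=131, draw]
PD: pen down
RT 30: heading 131 -> 101
Final: pos=(-19.682,22.641), heading=101, 4 segment(s) drawn

Segment endpoints: x in {-19.682, -19.026, -9.841, -6.561, 0}, y in {0, 7.547, 11.321, 21.887, 22.641}
xmin=-19.682, ymin=0, xmax=0, ymax=22.641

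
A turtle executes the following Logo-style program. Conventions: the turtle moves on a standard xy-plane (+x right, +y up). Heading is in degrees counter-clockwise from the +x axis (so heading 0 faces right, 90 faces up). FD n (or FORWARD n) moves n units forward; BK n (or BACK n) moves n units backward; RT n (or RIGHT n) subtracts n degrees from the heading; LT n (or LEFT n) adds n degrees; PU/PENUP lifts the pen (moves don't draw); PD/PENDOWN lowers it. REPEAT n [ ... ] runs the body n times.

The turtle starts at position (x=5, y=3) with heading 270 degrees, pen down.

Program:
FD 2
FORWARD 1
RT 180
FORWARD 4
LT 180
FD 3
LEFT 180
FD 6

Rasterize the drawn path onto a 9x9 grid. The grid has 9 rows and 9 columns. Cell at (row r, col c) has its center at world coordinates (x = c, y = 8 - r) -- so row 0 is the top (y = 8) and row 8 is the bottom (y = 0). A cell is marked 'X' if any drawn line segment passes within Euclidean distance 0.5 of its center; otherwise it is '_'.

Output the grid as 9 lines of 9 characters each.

Answer: _________
_____X___
_____X___
_____X___
_____X___
_____X___
_____X___
_____X___
_____X___

Derivation:
Segment 0: (5,3) -> (5,1)
Segment 1: (5,1) -> (5,0)
Segment 2: (5,0) -> (5,4)
Segment 3: (5,4) -> (5,1)
Segment 4: (5,1) -> (5,7)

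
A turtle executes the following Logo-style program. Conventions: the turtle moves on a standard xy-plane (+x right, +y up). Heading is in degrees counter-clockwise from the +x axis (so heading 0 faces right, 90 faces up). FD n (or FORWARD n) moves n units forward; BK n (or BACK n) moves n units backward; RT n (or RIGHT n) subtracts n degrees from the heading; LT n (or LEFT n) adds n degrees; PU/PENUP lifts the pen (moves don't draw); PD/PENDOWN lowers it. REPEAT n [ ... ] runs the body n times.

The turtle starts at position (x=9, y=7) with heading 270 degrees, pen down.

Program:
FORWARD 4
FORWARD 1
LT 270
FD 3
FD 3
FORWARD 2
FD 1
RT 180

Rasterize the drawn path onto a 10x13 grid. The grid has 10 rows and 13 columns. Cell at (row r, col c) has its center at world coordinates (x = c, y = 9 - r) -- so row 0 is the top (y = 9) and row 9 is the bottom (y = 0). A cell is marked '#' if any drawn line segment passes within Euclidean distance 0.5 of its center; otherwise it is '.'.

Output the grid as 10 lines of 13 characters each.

Segment 0: (9,7) -> (9,3)
Segment 1: (9,3) -> (9,2)
Segment 2: (9,2) -> (6,2)
Segment 3: (6,2) -> (3,2)
Segment 4: (3,2) -> (1,2)
Segment 5: (1,2) -> (0,2)

Answer: .............
.............
.........#...
.........#...
.........#...
.........#...
.........#...
##########...
.............
.............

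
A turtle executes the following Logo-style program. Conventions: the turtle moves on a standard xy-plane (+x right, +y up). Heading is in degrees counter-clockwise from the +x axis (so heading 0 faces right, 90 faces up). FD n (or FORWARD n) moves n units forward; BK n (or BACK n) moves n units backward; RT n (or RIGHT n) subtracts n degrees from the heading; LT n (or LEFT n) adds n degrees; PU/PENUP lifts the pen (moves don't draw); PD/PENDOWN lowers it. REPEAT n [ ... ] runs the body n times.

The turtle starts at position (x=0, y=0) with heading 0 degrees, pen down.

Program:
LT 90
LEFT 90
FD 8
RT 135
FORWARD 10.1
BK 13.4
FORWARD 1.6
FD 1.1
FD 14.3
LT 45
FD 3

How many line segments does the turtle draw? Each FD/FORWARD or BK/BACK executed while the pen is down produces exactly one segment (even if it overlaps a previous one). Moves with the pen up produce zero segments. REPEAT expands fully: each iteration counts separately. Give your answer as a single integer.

Executing turtle program step by step:
Start: pos=(0,0), heading=0, pen down
LT 90: heading 0 -> 90
LT 90: heading 90 -> 180
FD 8: (0,0) -> (-8,0) [heading=180, draw]
RT 135: heading 180 -> 45
FD 10.1: (-8,0) -> (-0.858,7.142) [heading=45, draw]
BK 13.4: (-0.858,7.142) -> (-10.333,-2.333) [heading=45, draw]
FD 1.6: (-10.333,-2.333) -> (-9.202,-1.202) [heading=45, draw]
FD 1.1: (-9.202,-1.202) -> (-8.424,-0.424) [heading=45, draw]
FD 14.3: (-8.424,-0.424) -> (1.687,9.687) [heading=45, draw]
LT 45: heading 45 -> 90
FD 3: (1.687,9.687) -> (1.687,12.687) [heading=90, draw]
Final: pos=(1.687,12.687), heading=90, 7 segment(s) drawn
Segments drawn: 7

Answer: 7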